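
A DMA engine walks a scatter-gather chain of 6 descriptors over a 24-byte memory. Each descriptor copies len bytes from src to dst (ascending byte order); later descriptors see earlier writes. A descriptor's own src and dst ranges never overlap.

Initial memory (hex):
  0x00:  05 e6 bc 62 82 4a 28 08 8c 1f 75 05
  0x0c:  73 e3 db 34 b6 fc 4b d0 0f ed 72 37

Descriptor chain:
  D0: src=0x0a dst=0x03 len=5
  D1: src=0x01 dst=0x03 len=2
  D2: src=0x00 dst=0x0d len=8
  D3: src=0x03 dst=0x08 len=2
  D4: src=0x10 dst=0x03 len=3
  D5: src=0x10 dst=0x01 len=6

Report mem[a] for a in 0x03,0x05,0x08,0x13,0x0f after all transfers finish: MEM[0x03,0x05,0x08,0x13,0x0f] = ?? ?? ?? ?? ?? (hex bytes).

#0 dst[0x03+5] := {0x75,0x05,0x73,0xe3,0xdb}
#1 dst[0x03+2] := {0xe6,0xbc}
#2 dst[0x0d+8] := {0x05,0xe6,0xbc,0xe6,0xbc,0x73,0xe3,0xdb}
#3 dst[0x08+2] := {0xe6,0xbc}
#4 dst[0x03+3] := {0xe6,0xbc,0x73}
#5 dst[0x01+6] := {0xe6,0xbc,0x73,0xe3,0xdb,0xed}
query mem[0x03]=0x73, mem[0x05]=0xdb, mem[0x08]=0xe6, mem[0x13]=0xe3, mem[0x0f]=0xbc

MEM[0x03,0x05,0x08,0x13,0x0f] = 73 db e6 e3 bc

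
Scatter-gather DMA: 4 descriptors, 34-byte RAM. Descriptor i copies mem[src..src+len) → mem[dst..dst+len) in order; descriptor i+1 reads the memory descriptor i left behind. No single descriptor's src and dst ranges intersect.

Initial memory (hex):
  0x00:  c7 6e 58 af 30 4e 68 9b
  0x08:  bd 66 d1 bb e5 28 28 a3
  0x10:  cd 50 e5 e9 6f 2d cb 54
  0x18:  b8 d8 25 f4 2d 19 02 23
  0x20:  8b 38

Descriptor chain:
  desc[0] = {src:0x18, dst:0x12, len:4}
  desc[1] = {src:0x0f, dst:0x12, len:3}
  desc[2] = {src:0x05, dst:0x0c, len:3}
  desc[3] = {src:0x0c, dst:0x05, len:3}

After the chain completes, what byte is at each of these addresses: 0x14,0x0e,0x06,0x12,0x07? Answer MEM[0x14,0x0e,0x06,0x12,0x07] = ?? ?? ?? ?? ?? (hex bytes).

MEM[0x14,0x0e,0x06,0x12,0x07] = 50 9b 68 a3 9b

D0: mem[0x12..0x15] <- [b8 d8 25 f4]
D1: mem[0x12..0x14] <- [a3 cd 50]
D2: mem[0x0c..0x0e] <- [4e 68 9b]
D3: mem[0x05..0x07] <- [4e 68 9b]
query mem[0x14]=0x50, mem[0x0e]=0x9b, mem[0x06]=0x68, mem[0x12]=0xa3, mem[0x07]=0x9b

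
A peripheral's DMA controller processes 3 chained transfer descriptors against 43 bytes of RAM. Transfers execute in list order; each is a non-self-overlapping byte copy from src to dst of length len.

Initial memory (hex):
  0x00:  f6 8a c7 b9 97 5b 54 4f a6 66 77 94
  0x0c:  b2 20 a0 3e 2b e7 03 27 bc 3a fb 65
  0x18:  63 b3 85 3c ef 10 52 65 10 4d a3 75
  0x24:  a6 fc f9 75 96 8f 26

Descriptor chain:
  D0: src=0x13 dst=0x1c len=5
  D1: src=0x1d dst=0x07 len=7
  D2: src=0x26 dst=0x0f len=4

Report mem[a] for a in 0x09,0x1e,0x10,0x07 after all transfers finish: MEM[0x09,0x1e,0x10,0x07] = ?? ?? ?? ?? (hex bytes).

[0] 0x13->0x1c len=5 : 27 bc 3a fb 65
[1] 0x1d->0x07 len=7 : bc 3a fb 65 4d a3 75
[2] 0x26->0x0f len=4 : f9 75 96 8f
query mem[0x09]=0xfb, mem[0x1e]=0x3a, mem[0x10]=0x75, mem[0x07]=0xbc

MEM[0x09,0x1e,0x10,0x07] = fb 3a 75 bc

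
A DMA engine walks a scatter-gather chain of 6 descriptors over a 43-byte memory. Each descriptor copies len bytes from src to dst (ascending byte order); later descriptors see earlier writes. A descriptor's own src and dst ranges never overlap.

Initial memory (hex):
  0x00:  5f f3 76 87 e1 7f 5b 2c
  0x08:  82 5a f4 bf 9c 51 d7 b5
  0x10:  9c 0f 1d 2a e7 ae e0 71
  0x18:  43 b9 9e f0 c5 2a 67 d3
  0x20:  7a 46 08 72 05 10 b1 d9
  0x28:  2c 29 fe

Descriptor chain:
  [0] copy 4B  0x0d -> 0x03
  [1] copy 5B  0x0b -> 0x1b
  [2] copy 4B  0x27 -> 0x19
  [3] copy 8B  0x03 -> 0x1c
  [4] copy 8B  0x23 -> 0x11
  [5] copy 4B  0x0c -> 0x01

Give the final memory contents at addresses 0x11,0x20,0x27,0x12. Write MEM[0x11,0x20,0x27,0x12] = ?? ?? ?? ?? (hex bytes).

MEM[0x11,0x20,0x27,0x12] = f4 2c d9 05

  after D0: wrote 4B at 0x03 = 51d7b59c
  after D1: wrote 5B at 0x1b = bf9c51d7b5
  after D2: wrote 4B at 0x19 = d92c29fe
  after D3: wrote 8B at 0x1c = 51d7b59c2c825af4
  after D4: wrote 8B at 0x11 = f40510b1d92c29fe
  after D5: wrote 4B at 0x01 = 9c51d7b5
query mem[0x11]=0xf4, mem[0x20]=0x2c, mem[0x27]=0xd9, mem[0x12]=0x05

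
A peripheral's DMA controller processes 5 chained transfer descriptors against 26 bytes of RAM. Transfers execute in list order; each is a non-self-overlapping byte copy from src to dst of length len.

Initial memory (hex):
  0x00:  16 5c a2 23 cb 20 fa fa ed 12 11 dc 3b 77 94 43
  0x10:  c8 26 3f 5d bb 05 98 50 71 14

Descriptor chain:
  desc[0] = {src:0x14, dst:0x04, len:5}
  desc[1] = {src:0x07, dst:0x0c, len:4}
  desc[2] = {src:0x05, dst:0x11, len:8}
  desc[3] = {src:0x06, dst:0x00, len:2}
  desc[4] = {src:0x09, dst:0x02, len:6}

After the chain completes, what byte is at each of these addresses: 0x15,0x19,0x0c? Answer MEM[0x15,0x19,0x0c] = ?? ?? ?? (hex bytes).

MEM[0x15,0x19,0x0c] = 12 14 50

D0: mem[0x04..0x08] <- [bb 05 98 50 71]
D1: mem[0x0c..0x0f] <- [50 71 12 11]
D2: mem[0x11..0x18] <- [05 98 50 71 12 11 dc 50]
D3: mem[0x00..0x01] <- [98 50]
D4: mem[0x02..0x07] <- [12 11 dc 50 71 12]
query mem[0x15]=0x12, mem[0x19]=0x14, mem[0x0c]=0x50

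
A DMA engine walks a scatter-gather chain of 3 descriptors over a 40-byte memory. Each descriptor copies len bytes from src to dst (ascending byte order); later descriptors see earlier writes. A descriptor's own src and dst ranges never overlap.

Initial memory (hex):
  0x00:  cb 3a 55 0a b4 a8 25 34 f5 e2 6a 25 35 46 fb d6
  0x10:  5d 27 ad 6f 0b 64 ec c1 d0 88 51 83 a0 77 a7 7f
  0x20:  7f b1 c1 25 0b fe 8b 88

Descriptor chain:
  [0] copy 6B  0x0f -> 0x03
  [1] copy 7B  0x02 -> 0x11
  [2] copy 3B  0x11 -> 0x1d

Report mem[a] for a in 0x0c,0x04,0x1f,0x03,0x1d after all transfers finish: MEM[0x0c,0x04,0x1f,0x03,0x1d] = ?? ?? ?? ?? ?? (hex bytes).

[0] 0x0f->0x03 len=6 : d6 5d 27 ad 6f 0b
[1] 0x02->0x11 len=7 : 55 d6 5d 27 ad 6f 0b
[2] 0x11->0x1d len=3 : 55 d6 5d
query mem[0x0c]=0x35, mem[0x04]=0x5d, mem[0x1f]=0x5d, mem[0x03]=0xd6, mem[0x1d]=0x55

MEM[0x0c,0x04,0x1f,0x03,0x1d] = 35 5d 5d d6 55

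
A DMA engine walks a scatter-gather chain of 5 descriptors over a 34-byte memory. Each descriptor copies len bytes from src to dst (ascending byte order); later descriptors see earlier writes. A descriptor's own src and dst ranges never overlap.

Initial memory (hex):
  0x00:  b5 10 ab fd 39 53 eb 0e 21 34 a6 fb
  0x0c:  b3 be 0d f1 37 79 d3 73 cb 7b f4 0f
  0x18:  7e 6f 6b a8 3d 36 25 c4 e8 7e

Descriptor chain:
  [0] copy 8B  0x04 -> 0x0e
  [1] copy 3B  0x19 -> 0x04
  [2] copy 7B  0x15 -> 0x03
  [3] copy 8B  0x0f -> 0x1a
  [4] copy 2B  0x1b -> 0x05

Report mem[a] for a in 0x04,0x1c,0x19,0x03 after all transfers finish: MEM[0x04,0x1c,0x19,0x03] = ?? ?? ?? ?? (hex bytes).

[0] 0x04->0x0e len=8 : 39 53 eb 0e 21 34 a6 fb
[1] 0x19->0x04 len=3 : 6f 6b a8
[2] 0x15->0x03 len=7 : fb f4 0f 7e 6f 6b a8
[3] 0x0f->0x1a len=8 : 53 eb 0e 21 34 a6 fb f4
[4] 0x1b->0x05 len=2 : eb 0e
query mem[0x04]=0xf4, mem[0x1c]=0x0e, mem[0x19]=0x6f, mem[0x03]=0xfb

MEM[0x04,0x1c,0x19,0x03] = f4 0e 6f fb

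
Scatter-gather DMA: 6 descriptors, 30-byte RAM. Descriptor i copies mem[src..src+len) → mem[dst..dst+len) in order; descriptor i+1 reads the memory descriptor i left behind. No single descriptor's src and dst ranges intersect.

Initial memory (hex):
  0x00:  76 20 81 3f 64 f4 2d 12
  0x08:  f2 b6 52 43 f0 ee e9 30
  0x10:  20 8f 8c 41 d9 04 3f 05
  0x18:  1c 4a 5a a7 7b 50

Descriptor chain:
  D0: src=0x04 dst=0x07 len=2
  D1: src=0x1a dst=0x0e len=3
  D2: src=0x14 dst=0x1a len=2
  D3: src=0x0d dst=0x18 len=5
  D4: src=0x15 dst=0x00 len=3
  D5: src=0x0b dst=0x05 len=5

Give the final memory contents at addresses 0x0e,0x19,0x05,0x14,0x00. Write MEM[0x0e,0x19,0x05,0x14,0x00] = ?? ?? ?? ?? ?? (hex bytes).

D0: mem[0x07..0x08] <- [64 f4]
D1: mem[0x0e..0x10] <- [5a a7 7b]
D2: mem[0x1a..0x1b] <- [d9 04]
D3: mem[0x18..0x1c] <- [ee 5a a7 7b 8f]
D4: mem[0x00..0x02] <- [04 3f 05]
D5: mem[0x05..0x09] <- [43 f0 ee 5a a7]
query mem[0x0e]=0x5a, mem[0x19]=0x5a, mem[0x05]=0x43, mem[0x14]=0xd9, mem[0x00]=0x04

MEM[0x0e,0x19,0x05,0x14,0x00] = 5a 5a 43 d9 04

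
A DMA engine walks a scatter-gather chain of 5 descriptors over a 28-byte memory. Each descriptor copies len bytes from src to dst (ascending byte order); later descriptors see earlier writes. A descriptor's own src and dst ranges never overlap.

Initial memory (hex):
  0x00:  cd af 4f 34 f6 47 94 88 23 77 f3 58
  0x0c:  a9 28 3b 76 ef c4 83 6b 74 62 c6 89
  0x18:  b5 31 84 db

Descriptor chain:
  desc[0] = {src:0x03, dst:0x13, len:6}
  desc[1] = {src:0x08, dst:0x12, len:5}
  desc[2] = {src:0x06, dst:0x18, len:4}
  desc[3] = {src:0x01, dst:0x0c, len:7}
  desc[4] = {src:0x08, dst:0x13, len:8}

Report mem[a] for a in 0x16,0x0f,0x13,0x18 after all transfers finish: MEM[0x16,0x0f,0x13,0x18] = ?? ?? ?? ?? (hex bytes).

D0: mem[0x13..0x18] <- [34 f6 47 94 88 23]
D1: mem[0x12..0x16] <- [23 77 f3 58 a9]
D2: mem[0x18..0x1b] <- [94 88 23 77]
D3: mem[0x0c..0x12] <- [af 4f 34 f6 47 94 88]
D4: mem[0x13..0x1a] <- [23 77 f3 58 af 4f 34 f6]
query mem[0x16]=0x58, mem[0x0f]=0xf6, mem[0x13]=0x23, mem[0x18]=0x4f

MEM[0x16,0x0f,0x13,0x18] = 58 f6 23 4f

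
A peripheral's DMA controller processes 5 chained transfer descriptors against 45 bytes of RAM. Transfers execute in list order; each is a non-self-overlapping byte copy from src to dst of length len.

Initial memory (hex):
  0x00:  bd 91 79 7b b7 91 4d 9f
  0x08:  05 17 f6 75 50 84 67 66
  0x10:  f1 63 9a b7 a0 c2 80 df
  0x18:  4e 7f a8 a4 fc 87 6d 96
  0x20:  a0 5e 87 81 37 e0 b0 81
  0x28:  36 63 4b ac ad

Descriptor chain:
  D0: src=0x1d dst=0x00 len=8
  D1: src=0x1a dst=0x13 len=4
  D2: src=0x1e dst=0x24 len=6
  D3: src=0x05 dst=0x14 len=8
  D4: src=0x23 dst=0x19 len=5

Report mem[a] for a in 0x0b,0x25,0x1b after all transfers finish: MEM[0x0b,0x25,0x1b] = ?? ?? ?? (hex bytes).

MEM[0x0b,0x25,0x1b] = 75 96 96

  after D0: wrote 8B at 0x00 = 876d96a05e878137
  after D1: wrote 4B at 0x13 = a8a4fc87
  after D2: wrote 6B at 0x24 = 6d96a05e8781
  after D3: wrote 8B at 0x14 = 8781370517f67550
  after D4: wrote 5B at 0x19 = 816d96a05e
query mem[0x0b]=0x75, mem[0x25]=0x96, mem[0x1b]=0x96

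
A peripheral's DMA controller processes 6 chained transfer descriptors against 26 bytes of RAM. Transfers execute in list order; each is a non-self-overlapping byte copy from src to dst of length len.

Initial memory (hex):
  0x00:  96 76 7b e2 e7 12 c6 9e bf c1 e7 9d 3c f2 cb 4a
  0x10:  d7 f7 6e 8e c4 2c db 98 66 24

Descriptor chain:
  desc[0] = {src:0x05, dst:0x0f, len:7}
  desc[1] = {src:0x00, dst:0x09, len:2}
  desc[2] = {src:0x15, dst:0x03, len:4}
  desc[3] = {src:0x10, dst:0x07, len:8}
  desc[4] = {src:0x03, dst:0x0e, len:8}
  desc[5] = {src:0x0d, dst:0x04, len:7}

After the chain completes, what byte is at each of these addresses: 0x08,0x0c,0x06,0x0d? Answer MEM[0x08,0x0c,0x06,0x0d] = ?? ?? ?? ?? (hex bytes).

MEM[0x08,0x0c,0x06,0x0d] = 66 9d db db

  after D0: wrote 7B at 0x0f = 12c69ebfc1e79d
  after D1: wrote 2B at 0x09 = 9676
  after D2: wrote 4B at 0x03 = 9ddb9866
  after D3: wrote 8B at 0x07 = c69ebfc1e79ddb98
  after D4: wrote 8B at 0x0e = 9ddb9866c69ebfc1
  after D5: wrote 7B at 0x04 = db9ddb9866c69e
query mem[0x08]=0x66, mem[0x0c]=0x9d, mem[0x06]=0xdb, mem[0x0d]=0xdb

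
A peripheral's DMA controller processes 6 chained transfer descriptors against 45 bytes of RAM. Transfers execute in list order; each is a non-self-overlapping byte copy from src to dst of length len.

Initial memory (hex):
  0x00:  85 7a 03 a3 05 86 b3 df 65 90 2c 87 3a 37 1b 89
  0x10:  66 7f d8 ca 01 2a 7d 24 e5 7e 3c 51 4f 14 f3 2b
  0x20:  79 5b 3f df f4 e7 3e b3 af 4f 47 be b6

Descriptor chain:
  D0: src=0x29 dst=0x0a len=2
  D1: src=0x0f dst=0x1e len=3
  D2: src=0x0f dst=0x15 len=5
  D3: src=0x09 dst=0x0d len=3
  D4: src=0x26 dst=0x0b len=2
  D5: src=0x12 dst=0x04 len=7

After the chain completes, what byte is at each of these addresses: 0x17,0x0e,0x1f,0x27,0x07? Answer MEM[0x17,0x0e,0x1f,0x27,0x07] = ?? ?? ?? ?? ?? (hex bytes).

MEM[0x17,0x0e,0x1f,0x27,0x07] = 7f 4f 66 b3 89

D0: mem[0x0a..0x0b] <- [4f 47]
D1: mem[0x1e..0x20] <- [89 66 7f]
D2: mem[0x15..0x19] <- [89 66 7f d8 ca]
D3: mem[0x0d..0x0f] <- [90 4f 47]
D4: mem[0x0b..0x0c] <- [3e b3]
D5: mem[0x04..0x0a] <- [d8 ca 01 89 66 7f d8]
query mem[0x17]=0x7f, mem[0x0e]=0x4f, mem[0x1f]=0x66, mem[0x27]=0xb3, mem[0x07]=0x89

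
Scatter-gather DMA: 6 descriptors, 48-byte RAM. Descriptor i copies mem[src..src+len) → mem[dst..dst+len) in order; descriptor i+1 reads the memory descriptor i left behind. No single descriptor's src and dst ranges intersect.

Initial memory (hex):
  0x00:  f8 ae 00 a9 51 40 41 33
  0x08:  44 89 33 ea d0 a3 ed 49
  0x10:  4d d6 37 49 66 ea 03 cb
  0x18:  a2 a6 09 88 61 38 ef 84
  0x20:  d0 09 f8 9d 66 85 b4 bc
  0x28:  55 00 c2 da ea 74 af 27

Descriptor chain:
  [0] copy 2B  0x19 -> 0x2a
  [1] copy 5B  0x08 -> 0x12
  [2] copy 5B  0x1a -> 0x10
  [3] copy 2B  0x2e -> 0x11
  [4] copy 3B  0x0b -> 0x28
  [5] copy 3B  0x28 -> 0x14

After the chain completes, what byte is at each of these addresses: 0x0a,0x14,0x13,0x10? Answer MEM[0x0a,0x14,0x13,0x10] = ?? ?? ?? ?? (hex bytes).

MEM[0x0a,0x14,0x13,0x10] = 33 ea 38 09

[0] 0x19->0x2a len=2 : a6 09
[1] 0x08->0x12 len=5 : 44 89 33 ea d0
[2] 0x1a->0x10 len=5 : 09 88 61 38 ef
[3] 0x2e->0x11 len=2 : af 27
[4] 0x0b->0x28 len=3 : ea d0 a3
[5] 0x28->0x14 len=3 : ea d0 a3
query mem[0x0a]=0x33, mem[0x14]=0xea, mem[0x13]=0x38, mem[0x10]=0x09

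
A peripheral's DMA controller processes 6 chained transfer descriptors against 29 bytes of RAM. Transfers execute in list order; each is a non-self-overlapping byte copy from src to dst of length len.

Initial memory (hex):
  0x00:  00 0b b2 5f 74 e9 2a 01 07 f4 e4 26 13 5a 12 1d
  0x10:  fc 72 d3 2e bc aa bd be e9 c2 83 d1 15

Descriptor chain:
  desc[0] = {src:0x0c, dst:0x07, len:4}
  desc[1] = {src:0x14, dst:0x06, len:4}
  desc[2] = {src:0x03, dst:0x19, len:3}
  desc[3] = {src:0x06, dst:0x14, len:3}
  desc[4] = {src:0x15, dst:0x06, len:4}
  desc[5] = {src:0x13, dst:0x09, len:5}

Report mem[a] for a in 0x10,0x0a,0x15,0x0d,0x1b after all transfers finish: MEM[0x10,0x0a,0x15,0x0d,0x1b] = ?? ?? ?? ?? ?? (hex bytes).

MEM[0x10,0x0a,0x15,0x0d,0x1b] = fc bc aa be e9

[0] 0x0c->0x07 len=4 : 13 5a 12 1d
[1] 0x14->0x06 len=4 : bc aa bd be
[2] 0x03->0x19 len=3 : 5f 74 e9
[3] 0x06->0x14 len=3 : bc aa bd
[4] 0x15->0x06 len=4 : aa bd be e9
[5] 0x13->0x09 len=5 : 2e bc aa bd be
query mem[0x10]=0xfc, mem[0x0a]=0xbc, mem[0x15]=0xaa, mem[0x0d]=0xbe, mem[0x1b]=0xe9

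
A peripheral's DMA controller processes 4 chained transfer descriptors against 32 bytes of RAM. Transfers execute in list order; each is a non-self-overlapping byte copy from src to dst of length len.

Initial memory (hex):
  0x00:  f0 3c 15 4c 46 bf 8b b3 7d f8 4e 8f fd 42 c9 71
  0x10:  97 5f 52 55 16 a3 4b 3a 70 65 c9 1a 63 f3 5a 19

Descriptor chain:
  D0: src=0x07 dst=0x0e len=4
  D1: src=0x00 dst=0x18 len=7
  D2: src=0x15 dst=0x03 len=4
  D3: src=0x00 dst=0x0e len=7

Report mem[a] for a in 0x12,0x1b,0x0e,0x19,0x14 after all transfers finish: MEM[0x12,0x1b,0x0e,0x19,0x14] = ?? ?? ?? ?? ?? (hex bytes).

MEM[0x12,0x1b,0x0e,0x19,0x14] = 4b 4c f0 3c f0

  after D0: wrote 4B at 0x0e = b37df84e
  after D1: wrote 7B at 0x18 = f03c154c46bf8b
  after D2: wrote 4B at 0x03 = a34b3af0
  after D3: wrote 7B at 0x0e = f03c15a34b3af0
query mem[0x12]=0x4b, mem[0x1b]=0x4c, mem[0x0e]=0xf0, mem[0x19]=0x3c, mem[0x14]=0xf0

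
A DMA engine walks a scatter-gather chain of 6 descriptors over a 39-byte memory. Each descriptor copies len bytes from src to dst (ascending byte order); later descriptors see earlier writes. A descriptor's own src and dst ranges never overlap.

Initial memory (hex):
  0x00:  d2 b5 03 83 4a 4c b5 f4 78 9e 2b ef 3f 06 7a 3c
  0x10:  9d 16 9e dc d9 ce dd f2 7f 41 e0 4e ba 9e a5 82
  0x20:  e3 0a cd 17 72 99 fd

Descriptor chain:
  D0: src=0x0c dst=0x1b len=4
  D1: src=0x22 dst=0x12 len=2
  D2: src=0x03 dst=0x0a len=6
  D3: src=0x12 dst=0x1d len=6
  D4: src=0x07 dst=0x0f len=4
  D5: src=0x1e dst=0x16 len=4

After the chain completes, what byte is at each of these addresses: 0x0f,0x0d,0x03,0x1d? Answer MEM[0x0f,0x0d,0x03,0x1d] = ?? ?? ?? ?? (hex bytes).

MEM[0x0f,0x0d,0x03,0x1d] = f4 b5 83 cd

D0: mem[0x1b..0x1e] <- [3f 06 7a 3c]
D1: mem[0x12..0x13] <- [cd 17]
D2: mem[0x0a..0x0f] <- [83 4a 4c b5 f4 78]
D3: mem[0x1d..0x22] <- [cd 17 d9 ce dd f2]
D4: mem[0x0f..0x12] <- [f4 78 9e 83]
D5: mem[0x16..0x19] <- [17 d9 ce dd]
query mem[0x0f]=0xf4, mem[0x0d]=0xb5, mem[0x03]=0x83, mem[0x1d]=0xcd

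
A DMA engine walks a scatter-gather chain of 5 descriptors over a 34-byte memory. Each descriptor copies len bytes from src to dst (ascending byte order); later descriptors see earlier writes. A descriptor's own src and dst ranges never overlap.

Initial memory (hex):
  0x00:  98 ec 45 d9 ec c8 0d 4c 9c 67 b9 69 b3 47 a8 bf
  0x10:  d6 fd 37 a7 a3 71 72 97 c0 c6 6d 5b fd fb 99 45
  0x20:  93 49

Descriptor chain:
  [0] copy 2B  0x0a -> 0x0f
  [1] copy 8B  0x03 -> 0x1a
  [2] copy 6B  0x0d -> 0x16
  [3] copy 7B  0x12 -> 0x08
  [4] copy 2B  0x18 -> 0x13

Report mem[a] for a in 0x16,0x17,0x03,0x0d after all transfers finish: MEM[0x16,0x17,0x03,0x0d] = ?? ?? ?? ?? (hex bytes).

MEM[0x16,0x17,0x03,0x0d] = 47 a8 d9 a8

#0 dst[0x0f+2] := {0xb9,0x69}
#1 dst[0x1a+8] := {0xd9,0xec,0xc8,0x0d,0x4c,0x9c,0x67,0xb9}
#2 dst[0x16+6] := {0x47,0xa8,0xb9,0x69,0xfd,0x37}
#3 dst[0x08+7] := {0x37,0xa7,0xa3,0x71,0x47,0xa8,0xb9}
#4 dst[0x13+2] := {0xb9,0x69}
query mem[0x16]=0x47, mem[0x17]=0xa8, mem[0x03]=0xd9, mem[0x0d]=0xa8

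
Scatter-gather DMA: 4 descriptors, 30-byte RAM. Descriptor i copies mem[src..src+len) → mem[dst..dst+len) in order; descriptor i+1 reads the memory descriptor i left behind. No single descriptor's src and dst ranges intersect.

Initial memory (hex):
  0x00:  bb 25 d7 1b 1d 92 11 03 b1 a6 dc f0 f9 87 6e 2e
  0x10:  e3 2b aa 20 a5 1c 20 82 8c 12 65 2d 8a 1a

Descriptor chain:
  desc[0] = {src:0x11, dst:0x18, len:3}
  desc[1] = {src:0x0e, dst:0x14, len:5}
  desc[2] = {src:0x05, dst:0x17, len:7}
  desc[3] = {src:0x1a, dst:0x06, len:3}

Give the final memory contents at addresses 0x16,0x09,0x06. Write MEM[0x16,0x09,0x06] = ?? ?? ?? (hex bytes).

[0] 0x11->0x18 len=3 : 2b aa 20
[1] 0x0e->0x14 len=5 : 6e 2e e3 2b aa
[2] 0x05->0x17 len=7 : 92 11 03 b1 a6 dc f0
[3] 0x1a->0x06 len=3 : b1 a6 dc
query mem[0x16]=0xe3, mem[0x09]=0xa6, mem[0x06]=0xb1

MEM[0x16,0x09,0x06] = e3 a6 b1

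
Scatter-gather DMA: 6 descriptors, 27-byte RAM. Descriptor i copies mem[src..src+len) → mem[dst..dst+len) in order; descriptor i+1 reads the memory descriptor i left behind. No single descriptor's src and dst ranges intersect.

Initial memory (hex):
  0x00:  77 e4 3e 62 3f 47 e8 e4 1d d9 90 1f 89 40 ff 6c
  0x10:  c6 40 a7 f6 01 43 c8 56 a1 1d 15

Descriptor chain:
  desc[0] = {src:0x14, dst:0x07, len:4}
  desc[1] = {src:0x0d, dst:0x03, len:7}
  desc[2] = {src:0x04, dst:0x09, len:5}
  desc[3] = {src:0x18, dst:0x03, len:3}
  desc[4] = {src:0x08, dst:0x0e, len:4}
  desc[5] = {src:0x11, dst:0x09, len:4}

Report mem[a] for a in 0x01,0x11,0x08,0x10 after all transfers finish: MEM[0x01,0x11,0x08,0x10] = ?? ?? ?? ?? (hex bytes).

#0 dst[0x07+4] := {0x01,0x43,0xc8,0x56}
#1 dst[0x03+7] := {0x40,0xff,0x6c,0xc6,0x40,0xa7,0xf6}
#2 dst[0x09+5] := {0xff,0x6c,0xc6,0x40,0xa7}
#3 dst[0x03+3] := {0xa1,0x1d,0x15}
#4 dst[0x0e+4] := {0xa7,0xff,0x6c,0xc6}
#5 dst[0x09+4] := {0xc6,0xa7,0xf6,0x01}
query mem[0x01]=0xe4, mem[0x11]=0xc6, mem[0x08]=0xa7, mem[0x10]=0x6c

MEM[0x01,0x11,0x08,0x10] = e4 c6 a7 6c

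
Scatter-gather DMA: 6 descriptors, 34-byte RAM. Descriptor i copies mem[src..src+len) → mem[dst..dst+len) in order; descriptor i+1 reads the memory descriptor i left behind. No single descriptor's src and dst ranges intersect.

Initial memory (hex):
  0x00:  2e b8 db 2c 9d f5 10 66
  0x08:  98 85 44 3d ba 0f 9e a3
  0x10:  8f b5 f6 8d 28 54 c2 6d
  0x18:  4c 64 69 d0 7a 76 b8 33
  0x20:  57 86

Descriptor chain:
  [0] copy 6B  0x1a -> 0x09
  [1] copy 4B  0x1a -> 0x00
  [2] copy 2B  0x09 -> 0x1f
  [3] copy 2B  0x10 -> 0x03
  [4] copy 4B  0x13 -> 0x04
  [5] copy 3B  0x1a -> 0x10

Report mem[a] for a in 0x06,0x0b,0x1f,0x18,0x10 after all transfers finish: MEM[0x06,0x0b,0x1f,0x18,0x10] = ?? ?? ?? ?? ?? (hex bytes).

D0: mem[0x09..0x0e] <- [69 d0 7a 76 b8 33]
D1: mem[0x00..0x03] <- [69 d0 7a 76]
D2: mem[0x1f..0x20] <- [69 d0]
D3: mem[0x03..0x04] <- [8f b5]
D4: mem[0x04..0x07] <- [8d 28 54 c2]
D5: mem[0x10..0x12] <- [69 d0 7a]
query mem[0x06]=0x54, mem[0x0b]=0x7a, mem[0x1f]=0x69, mem[0x18]=0x4c, mem[0x10]=0x69

MEM[0x06,0x0b,0x1f,0x18,0x10] = 54 7a 69 4c 69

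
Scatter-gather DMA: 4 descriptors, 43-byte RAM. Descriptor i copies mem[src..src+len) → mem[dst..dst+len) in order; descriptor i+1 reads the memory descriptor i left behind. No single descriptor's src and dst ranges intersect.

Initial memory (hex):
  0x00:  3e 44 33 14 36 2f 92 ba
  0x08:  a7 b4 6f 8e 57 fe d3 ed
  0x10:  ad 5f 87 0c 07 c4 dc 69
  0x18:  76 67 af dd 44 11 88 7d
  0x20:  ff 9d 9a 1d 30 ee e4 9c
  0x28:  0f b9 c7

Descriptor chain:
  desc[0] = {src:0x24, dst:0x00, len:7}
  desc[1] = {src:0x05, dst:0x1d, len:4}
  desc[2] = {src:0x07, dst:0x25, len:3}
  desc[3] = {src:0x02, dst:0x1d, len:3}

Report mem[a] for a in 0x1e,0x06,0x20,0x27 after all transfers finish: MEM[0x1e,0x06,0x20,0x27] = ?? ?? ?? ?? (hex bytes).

MEM[0x1e,0x06,0x20,0x27] = 9c c7 a7 b4

[0] 0x24->0x00 len=7 : 30 ee e4 9c 0f b9 c7
[1] 0x05->0x1d len=4 : b9 c7 ba a7
[2] 0x07->0x25 len=3 : ba a7 b4
[3] 0x02->0x1d len=3 : e4 9c 0f
query mem[0x1e]=0x9c, mem[0x06]=0xc7, mem[0x20]=0xa7, mem[0x27]=0xb4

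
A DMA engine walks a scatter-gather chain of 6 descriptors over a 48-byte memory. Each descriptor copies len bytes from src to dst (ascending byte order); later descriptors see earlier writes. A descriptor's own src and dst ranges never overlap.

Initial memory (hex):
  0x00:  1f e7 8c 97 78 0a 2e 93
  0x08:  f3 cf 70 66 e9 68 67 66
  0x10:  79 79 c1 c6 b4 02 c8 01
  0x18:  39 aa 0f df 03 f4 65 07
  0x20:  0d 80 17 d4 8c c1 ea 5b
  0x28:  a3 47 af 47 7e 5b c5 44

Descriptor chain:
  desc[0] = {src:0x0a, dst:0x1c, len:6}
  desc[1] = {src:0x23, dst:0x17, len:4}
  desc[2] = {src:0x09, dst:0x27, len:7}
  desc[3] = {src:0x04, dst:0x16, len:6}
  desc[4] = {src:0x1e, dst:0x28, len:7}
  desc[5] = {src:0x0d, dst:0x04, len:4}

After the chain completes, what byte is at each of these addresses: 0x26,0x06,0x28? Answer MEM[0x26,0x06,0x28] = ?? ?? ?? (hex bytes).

MEM[0x26,0x06,0x28] = ea 66 e9

[0] 0x0a->0x1c len=6 : 70 66 e9 68 67 66
[1] 0x23->0x17 len=4 : d4 8c c1 ea
[2] 0x09->0x27 len=7 : cf 70 66 e9 68 67 66
[3] 0x04->0x16 len=6 : 78 0a 2e 93 f3 cf
[4] 0x1e->0x28 len=7 : e9 68 67 66 17 d4 8c
[5] 0x0d->0x04 len=4 : 68 67 66 79
query mem[0x26]=0xea, mem[0x06]=0x66, mem[0x28]=0xe9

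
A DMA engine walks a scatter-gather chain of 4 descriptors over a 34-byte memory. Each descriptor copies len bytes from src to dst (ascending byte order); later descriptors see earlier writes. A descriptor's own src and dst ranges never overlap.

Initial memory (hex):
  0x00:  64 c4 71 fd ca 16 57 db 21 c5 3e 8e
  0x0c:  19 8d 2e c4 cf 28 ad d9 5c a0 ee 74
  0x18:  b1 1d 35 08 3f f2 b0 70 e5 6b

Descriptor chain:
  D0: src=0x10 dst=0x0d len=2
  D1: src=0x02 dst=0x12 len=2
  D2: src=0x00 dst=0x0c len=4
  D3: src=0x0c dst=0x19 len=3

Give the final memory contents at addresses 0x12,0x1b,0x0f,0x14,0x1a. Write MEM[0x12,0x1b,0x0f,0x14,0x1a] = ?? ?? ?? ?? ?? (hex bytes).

MEM[0x12,0x1b,0x0f,0x14,0x1a] = 71 71 fd 5c c4

D0: mem[0x0d..0x0e] <- [cf 28]
D1: mem[0x12..0x13] <- [71 fd]
D2: mem[0x0c..0x0f] <- [64 c4 71 fd]
D3: mem[0x19..0x1b] <- [64 c4 71]
query mem[0x12]=0x71, mem[0x1b]=0x71, mem[0x0f]=0xfd, mem[0x14]=0x5c, mem[0x1a]=0xc4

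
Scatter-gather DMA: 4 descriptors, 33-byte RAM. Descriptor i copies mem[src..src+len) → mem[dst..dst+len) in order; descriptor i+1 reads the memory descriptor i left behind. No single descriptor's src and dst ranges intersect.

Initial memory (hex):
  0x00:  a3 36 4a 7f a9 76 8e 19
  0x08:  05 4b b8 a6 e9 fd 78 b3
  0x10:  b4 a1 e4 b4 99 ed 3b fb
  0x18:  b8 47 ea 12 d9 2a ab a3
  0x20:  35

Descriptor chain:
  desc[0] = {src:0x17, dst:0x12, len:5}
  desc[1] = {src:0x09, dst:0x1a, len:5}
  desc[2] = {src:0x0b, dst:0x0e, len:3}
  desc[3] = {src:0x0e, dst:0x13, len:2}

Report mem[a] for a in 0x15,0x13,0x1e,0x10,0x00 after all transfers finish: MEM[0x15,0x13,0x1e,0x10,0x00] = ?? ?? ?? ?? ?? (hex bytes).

MEM[0x15,0x13,0x1e,0x10,0x00] = ea a6 fd fd a3

D0: mem[0x12..0x16] <- [fb b8 47 ea 12]
D1: mem[0x1a..0x1e] <- [4b b8 a6 e9 fd]
D2: mem[0x0e..0x10] <- [a6 e9 fd]
D3: mem[0x13..0x14] <- [a6 e9]
query mem[0x15]=0xea, mem[0x13]=0xa6, mem[0x1e]=0xfd, mem[0x10]=0xfd, mem[0x00]=0xa3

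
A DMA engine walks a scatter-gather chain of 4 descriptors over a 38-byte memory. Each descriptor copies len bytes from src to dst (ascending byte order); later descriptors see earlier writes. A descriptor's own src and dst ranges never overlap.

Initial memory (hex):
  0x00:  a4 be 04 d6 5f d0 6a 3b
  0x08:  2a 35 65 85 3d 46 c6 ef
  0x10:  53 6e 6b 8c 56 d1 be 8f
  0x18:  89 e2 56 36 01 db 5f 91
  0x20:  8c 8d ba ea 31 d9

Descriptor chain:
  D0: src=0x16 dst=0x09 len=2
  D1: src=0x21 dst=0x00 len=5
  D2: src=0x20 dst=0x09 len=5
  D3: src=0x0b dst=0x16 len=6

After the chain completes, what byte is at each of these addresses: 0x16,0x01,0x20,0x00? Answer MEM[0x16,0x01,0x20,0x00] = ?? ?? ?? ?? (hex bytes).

[0] 0x16->0x09 len=2 : be 8f
[1] 0x21->0x00 len=5 : 8d ba ea 31 d9
[2] 0x20->0x09 len=5 : 8c 8d ba ea 31
[3] 0x0b->0x16 len=6 : ba ea 31 c6 ef 53
query mem[0x16]=0xba, mem[0x01]=0xba, mem[0x20]=0x8c, mem[0x00]=0x8d

MEM[0x16,0x01,0x20,0x00] = ba ba 8c 8d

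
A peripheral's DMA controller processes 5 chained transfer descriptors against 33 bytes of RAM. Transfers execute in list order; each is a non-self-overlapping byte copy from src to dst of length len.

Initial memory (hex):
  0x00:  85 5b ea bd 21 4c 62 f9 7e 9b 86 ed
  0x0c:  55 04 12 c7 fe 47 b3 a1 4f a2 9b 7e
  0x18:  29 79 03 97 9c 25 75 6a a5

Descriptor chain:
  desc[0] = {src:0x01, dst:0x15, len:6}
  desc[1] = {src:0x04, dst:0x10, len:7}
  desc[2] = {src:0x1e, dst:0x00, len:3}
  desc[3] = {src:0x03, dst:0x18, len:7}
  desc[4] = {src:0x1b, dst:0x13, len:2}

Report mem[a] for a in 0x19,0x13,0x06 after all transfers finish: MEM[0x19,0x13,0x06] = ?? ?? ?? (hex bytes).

MEM[0x19,0x13,0x06] = 21 62 62

  after D0: wrote 6B at 0x15 = 5beabd214c62
  after D1: wrote 7B at 0x10 = 214c62f97e9b86
  after D2: wrote 3B at 0x00 = 756aa5
  after D3: wrote 7B at 0x18 = bd214c62f97e9b
  after D4: wrote 2B at 0x13 = 62f9
query mem[0x19]=0x21, mem[0x13]=0x62, mem[0x06]=0x62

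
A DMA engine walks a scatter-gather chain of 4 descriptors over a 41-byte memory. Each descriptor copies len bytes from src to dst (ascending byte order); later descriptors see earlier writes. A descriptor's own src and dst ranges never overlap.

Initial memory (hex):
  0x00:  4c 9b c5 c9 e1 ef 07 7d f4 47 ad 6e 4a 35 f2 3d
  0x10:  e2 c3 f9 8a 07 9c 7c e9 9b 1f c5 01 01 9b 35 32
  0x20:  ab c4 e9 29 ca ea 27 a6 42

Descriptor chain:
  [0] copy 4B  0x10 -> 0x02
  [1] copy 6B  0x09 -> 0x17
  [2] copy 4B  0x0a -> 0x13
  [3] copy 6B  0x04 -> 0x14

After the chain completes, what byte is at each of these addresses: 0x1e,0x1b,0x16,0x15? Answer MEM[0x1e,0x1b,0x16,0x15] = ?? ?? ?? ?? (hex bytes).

D0: mem[0x02..0x05] <- [e2 c3 f9 8a]
D1: mem[0x17..0x1c] <- [47 ad 6e 4a 35 f2]
D2: mem[0x13..0x16] <- [ad 6e 4a 35]
D3: mem[0x14..0x19] <- [f9 8a 07 7d f4 47]
query mem[0x1e]=0x35, mem[0x1b]=0x35, mem[0x16]=0x07, mem[0x15]=0x8a

MEM[0x1e,0x1b,0x16,0x15] = 35 35 07 8a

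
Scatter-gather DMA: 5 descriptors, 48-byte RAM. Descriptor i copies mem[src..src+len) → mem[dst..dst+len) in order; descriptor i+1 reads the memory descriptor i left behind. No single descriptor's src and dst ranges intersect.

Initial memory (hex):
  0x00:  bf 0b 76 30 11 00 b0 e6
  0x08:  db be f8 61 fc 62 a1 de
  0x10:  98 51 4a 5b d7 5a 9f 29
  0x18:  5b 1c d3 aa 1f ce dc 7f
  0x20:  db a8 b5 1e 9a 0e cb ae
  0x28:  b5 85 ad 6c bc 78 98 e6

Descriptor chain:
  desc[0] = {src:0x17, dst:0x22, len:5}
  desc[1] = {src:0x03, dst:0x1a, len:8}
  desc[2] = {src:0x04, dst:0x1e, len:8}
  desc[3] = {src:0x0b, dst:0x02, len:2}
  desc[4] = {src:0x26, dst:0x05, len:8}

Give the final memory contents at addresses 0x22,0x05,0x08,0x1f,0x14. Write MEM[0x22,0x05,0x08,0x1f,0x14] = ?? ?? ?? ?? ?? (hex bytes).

[0] 0x17->0x22 len=5 : 29 5b 1c d3 aa
[1] 0x03->0x1a len=8 : 30 11 00 b0 e6 db be f8
[2] 0x04->0x1e len=8 : 11 00 b0 e6 db be f8 61
[3] 0x0b->0x02 len=2 : 61 fc
[4] 0x26->0x05 len=8 : aa ae b5 85 ad 6c bc 78
query mem[0x22]=0xdb, mem[0x05]=0xaa, mem[0x08]=0x85, mem[0x1f]=0x00, mem[0x14]=0xd7

MEM[0x22,0x05,0x08,0x1f,0x14] = db aa 85 00 d7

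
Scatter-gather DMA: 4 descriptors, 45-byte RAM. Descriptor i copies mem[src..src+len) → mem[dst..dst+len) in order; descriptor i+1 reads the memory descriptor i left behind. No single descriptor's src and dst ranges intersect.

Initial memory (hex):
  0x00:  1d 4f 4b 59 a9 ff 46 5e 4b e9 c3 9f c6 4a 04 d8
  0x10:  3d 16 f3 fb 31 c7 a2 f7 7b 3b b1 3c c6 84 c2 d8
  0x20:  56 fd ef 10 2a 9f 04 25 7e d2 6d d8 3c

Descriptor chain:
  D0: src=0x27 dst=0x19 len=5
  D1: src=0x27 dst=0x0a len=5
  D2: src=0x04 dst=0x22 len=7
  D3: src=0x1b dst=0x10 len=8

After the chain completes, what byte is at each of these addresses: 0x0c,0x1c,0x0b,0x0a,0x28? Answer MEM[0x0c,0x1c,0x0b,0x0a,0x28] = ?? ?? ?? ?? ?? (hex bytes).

D0: mem[0x19..0x1d] <- [25 7e d2 6d d8]
D1: mem[0x0a..0x0e] <- [25 7e d2 6d d8]
D2: mem[0x22..0x28] <- [a9 ff 46 5e 4b e9 25]
D3: mem[0x10..0x17] <- [d2 6d d8 c2 d8 56 fd a9]
query mem[0x0c]=0xd2, mem[0x1c]=0x6d, mem[0x0b]=0x7e, mem[0x0a]=0x25, mem[0x28]=0x25

MEM[0x0c,0x1c,0x0b,0x0a,0x28] = d2 6d 7e 25 25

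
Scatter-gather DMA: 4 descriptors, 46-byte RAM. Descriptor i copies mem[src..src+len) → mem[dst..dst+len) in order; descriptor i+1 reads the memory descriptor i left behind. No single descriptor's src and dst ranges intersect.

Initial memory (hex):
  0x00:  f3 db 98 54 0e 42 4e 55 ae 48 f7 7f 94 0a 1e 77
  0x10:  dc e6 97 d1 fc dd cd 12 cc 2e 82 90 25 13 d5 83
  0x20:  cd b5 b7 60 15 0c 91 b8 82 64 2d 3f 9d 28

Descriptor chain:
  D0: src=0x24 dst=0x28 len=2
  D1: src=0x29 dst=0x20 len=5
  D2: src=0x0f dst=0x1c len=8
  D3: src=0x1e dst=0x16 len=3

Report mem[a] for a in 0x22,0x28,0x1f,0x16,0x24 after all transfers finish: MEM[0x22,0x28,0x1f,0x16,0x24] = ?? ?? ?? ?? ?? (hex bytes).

MEM[0x22,0x28,0x1f,0x16,0x24] = dd 15 97 e6 28

[0] 0x24->0x28 len=2 : 15 0c
[1] 0x29->0x20 len=5 : 0c 2d 3f 9d 28
[2] 0x0f->0x1c len=8 : 77 dc e6 97 d1 fc dd cd
[3] 0x1e->0x16 len=3 : e6 97 d1
query mem[0x22]=0xdd, mem[0x28]=0x15, mem[0x1f]=0x97, mem[0x16]=0xe6, mem[0x24]=0x28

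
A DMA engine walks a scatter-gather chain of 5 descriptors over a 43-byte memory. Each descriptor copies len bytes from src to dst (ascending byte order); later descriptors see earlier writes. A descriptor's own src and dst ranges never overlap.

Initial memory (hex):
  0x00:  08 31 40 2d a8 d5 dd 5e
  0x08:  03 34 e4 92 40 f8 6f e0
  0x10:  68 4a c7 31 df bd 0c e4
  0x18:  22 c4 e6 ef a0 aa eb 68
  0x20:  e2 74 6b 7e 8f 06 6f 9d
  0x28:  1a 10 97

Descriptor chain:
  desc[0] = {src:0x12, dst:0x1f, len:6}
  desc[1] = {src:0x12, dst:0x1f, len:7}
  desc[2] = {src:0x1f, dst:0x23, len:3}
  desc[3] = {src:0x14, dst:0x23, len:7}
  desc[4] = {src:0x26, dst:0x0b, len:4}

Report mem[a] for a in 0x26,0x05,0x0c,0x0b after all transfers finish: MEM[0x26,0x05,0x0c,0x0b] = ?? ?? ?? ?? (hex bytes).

MEM[0x26,0x05,0x0c,0x0b] = e4 d5 22 e4

  after D0: wrote 6B at 0x1f = c731dfbd0ce4
  after D1: wrote 7B at 0x1f = c731dfbd0ce422
  after D2: wrote 3B at 0x23 = c731df
  after D3: wrote 7B at 0x23 = dfbd0ce422c4e6
  after D4: wrote 4B at 0x0b = e422c4e6
query mem[0x26]=0xe4, mem[0x05]=0xd5, mem[0x0c]=0x22, mem[0x0b]=0xe4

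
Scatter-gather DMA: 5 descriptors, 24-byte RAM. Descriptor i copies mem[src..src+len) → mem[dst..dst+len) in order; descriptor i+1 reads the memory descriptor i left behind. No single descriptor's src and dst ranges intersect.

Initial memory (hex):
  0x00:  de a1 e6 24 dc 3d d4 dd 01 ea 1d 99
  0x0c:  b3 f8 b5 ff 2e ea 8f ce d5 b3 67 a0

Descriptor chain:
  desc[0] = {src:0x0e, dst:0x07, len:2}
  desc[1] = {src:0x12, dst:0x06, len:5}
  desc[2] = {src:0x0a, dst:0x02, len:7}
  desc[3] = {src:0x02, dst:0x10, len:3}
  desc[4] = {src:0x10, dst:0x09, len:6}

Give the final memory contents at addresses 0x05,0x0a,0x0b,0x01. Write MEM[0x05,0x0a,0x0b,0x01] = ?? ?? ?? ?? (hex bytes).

#0 dst[0x07+2] := {0xb5,0xff}
#1 dst[0x06+5] := {0x8f,0xce,0xd5,0xb3,0x67}
#2 dst[0x02+7] := {0x67,0x99,0xb3,0xf8,0xb5,0xff,0x2e}
#3 dst[0x10+3] := {0x67,0x99,0xb3}
#4 dst[0x09+6] := {0x67,0x99,0xb3,0xce,0xd5,0xb3}
query mem[0x05]=0xf8, mem[0x0a]=0x99, mem[0x0b]=0xb3, mem[0x01]=0xa1

MEM[0x05,0x0a,0x0b,0x01] = f8 99 b3 a1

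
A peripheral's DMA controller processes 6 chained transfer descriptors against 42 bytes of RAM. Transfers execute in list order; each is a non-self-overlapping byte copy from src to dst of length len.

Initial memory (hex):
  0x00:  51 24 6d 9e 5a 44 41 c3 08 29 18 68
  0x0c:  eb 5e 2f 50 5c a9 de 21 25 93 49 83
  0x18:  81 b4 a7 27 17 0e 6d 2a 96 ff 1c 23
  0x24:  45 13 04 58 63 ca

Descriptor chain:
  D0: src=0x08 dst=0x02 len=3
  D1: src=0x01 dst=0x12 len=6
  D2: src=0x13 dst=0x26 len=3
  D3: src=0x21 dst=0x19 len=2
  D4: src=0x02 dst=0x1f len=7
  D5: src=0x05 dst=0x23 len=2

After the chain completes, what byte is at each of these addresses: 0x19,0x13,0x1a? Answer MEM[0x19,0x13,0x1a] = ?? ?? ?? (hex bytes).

MEM[0x19,0x13,0x1a] = ff 08 1c

[0] 0x08->0x02 len=3 : 08 29 18
[1] 0x01->0x12 len=6 : 24 08 29 18 44 41
[2] 0x13->0x26 len=3 : 08 29 18
[3] 0x21->0x19 len=2 : ff 1c
[4] 0x02->0x1f len=7 : 08 29 18 44 41 c3 08
[5] 0x05->0x23 len=2 : 44 41
query mem[0x19]=0xff, mem[0x13]=0x08, mem[0x1a]=0x1c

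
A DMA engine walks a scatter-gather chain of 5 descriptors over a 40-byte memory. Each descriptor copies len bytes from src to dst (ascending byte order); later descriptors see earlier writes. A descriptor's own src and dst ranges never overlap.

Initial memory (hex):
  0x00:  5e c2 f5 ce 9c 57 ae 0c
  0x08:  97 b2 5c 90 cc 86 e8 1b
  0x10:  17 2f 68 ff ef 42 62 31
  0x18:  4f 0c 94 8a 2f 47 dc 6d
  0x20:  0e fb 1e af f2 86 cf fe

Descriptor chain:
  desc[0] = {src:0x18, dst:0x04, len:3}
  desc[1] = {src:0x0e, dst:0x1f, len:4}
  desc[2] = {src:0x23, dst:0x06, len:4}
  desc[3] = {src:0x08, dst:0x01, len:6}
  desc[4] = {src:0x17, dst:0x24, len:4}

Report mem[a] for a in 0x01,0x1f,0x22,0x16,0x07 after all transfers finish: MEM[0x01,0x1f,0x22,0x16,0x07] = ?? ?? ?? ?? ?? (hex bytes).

[0] 0x18->0x04 len=3 : 4f 0c 94
[1] 0x0e->0x1f len=4 : e8 1b 17 2f
[2] 0x23->0x06 len=4 : af f2 86 cf
[3] 0x08->0x01 len=6 : 86 cf 5c 90 cc 86
[4] 0x17->0x24 len=4 : 31 4f 0c 94
query mem[0x01]=0x86, mem[0x1f]=0xe8, mem[0x22]=0x2f, mem[0x16]=0x62, mem[0x07]=0xf2

MEM[0x01,0x1f,0x22,0x16,0x07] = 86 e8 2f 62 f2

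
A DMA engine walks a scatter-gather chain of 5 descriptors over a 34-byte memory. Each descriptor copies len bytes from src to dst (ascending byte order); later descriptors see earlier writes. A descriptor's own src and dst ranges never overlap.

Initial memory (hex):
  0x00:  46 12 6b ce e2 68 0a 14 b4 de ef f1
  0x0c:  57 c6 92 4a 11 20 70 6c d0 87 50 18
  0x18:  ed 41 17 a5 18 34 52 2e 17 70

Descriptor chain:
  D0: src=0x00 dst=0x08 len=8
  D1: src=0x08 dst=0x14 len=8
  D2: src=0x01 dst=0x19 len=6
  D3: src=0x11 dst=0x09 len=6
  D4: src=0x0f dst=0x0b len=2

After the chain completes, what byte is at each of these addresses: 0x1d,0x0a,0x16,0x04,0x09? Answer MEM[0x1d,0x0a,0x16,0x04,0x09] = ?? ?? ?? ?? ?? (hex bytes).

[0] 0x00->0x08 len=8 : 46 12 6b ce e2 68 0a 14
[1] 0x08->0x14 len=8 : 46 12 6b ce e2 68 0a 14
[2] 0x01->0x19 len=6 : 12 6b ce e2 68 0a
[3] 0x11->0x09 len=6 : 20 70 6c 46 12 6b
[4] 0x0f->0x0b len=2 : 14 11
query mem[0x1d]=0x68, mem[0x0a]=0x70, mem[0x16]=0x6b, mem[0x04]=0xe2, mem[0x09]=0x20

MEM[0x1d,0x0a,0x16,0x04,0x09] = 68 70 6b e2 20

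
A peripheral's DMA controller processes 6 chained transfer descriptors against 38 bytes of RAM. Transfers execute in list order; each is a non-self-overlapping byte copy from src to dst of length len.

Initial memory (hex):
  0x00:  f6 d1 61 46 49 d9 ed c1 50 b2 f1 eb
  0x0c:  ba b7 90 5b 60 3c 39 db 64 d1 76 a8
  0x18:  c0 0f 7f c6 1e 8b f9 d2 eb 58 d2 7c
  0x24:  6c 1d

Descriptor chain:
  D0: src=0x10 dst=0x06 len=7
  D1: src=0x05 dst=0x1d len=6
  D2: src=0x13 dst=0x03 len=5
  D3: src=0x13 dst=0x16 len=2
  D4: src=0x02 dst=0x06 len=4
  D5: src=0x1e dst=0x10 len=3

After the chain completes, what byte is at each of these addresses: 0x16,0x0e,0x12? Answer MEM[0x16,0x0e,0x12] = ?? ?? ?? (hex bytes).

MEM[0x16,0x0e,0x12] = db 90 39

  after D0: wrote 7B at 0x06 = 603c39db64d176
  after D1: wrote 6B at 0x1d = d9603c39db64
  after D2: wrote 5B at 0x03 = db64d176a8
  after D3: wrote 2B at 0x16 = db64
  after D4: wrote 4B at 0x06 = 61db64d1
  after D5: wrote 3B at 0x10 = 603c39
query mem[0x16]=0xdb, mem[0x0e]=0x90, mem[0x12]=0x39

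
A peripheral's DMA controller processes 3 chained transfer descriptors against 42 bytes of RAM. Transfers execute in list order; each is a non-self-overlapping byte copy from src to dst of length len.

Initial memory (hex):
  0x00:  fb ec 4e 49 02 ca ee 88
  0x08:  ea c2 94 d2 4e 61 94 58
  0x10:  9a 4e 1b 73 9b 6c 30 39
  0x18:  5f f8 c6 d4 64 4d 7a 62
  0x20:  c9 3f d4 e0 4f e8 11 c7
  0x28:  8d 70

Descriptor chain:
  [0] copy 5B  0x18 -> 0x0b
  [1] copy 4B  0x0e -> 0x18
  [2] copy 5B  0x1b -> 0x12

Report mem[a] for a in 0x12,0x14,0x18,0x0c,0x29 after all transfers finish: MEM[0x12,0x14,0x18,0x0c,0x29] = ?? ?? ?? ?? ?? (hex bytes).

[0] 0x18->0x0b len=5 : 5f f8 c6 d4 64
[1] 0x0e->0x18 len=4 : d4 64 9a 4e
[2] 0x1b->0x12 len=5 : 4e 64 4d 7a 62
query mem[0x12]=0x4e, mem[0x14]=0x4d, mem[0x18]=0xd4, mem[0x0c]=0xf8, mem[0x29]=0x70

MEM[0x12,0x14,0x18,0x0c,0x29] = 4e 4d d4 f8 70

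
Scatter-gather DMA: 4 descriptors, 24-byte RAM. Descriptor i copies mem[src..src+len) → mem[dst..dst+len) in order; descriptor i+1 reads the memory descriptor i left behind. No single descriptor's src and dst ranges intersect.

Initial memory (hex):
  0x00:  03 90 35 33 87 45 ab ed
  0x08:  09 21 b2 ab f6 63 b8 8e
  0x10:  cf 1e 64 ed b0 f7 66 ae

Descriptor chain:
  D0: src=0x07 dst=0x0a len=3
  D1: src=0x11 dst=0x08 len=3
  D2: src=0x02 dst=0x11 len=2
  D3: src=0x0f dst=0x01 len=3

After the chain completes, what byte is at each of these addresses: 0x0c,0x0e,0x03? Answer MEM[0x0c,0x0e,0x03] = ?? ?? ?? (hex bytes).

MEM[0x0c,0x0e,0x03] = 21 b8 35

D0: mem[0x0a..0x0c] <- [ed 09 21]
D1: mem[0x08..0x0a] <- [1e 64 ed]
D2: mem[0x11..0x12] <- [35 33]
D3: mem[0x01..0x03] <- [8e cf 35]
query mem[0x0c]=0x21, mem[0x0e]=0xb8, mem[0x03]=0x35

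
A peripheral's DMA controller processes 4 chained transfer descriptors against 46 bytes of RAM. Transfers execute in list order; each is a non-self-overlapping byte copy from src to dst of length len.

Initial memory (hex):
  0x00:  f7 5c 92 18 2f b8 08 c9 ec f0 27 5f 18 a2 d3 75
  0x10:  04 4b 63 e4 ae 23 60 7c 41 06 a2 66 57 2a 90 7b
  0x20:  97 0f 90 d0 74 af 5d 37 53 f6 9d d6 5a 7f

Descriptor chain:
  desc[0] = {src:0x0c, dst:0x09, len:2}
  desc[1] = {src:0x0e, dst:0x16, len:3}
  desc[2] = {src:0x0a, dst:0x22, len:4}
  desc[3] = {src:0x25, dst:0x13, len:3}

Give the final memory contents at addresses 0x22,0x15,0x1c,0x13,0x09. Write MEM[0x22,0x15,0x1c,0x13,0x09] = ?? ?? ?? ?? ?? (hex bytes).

MEM[0x22,0x15,0x1c,0x13,0x09] = a2 37 57 a2 18

#0 dst[0x09+2] := {0x18,0xa2}
#1 dst[0x16+3] := {0xd3,0x75,0x04}
#2 dst[0x22+4] := {0xa2,0x5f,0x18,0xa2}
#3 dst[0x13+3] := {0xa2,0x5d,0x37}
query mem[0x22]=0xa2, mem[0x15]=0x37, mem[0x1c]=0x57, mem[0x13]=0xa2, mem[0x09]=0x18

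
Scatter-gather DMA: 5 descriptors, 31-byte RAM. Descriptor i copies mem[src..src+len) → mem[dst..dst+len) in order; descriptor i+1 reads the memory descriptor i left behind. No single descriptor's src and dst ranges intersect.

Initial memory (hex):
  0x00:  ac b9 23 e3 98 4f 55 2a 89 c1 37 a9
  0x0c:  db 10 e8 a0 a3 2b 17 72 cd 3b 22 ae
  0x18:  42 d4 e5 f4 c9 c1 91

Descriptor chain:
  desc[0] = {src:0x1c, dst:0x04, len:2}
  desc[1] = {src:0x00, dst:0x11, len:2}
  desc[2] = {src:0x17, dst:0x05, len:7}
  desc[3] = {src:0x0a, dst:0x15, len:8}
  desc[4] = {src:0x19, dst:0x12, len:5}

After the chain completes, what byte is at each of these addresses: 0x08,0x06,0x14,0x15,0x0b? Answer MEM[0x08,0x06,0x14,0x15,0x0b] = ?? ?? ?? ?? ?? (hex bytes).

  after D0: wrote 2B at 0x04 = c9c1
  after D1: wrote 2B at 0x11 = acb9
  after D2: wrote 7B at 0x05 = ae42d4e5f4c9c1
  after D3: wrote 8B at 0x15 = c9c1db10e8a0a3ac
  after D4: wrote 5B at 0x12 = e8a0a3acc1
query mem[0x08]=0xe5, mem[0x06]=0x42, mem[0x14]=0xa3, mem[0x15]=0xac, mem[0x0b]=0xc1

MEM[0x08,0x06,0x14,0x15,0x0b] = e5 42 a3 ac c1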